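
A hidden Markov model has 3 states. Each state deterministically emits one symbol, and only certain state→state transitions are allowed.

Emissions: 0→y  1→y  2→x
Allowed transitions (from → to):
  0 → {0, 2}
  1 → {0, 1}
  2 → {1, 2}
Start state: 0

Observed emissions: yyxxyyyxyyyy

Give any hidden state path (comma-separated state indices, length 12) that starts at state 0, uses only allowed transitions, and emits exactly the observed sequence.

  [0] y  {0,1}  => 0  start
  [1] y  {0,1}  => 0  0->0 ok
  [2] x  {2}  => 2  0->2 ok
  [3] x  {2}  => 2  2->2 ok
  [4] y  {0,1}  => 1  2->1 ok
  [5] y  {0,1}  => 1  1->1 ok
  [6] y  {0,1}  => 0  1->0 ok
  [7] x  {2}  => 2  0->2 ok
  [8] y  {0,1}  => 1  2->1 ok
  [9] y  {0,1}  => 1  1->1 ok
  [10] y  {0,1}  => 1  1->1 ok
  [11] y  {0,1}  => 1  1->1 ok

0,0,2,2,1,1,0,2,1,1,1,1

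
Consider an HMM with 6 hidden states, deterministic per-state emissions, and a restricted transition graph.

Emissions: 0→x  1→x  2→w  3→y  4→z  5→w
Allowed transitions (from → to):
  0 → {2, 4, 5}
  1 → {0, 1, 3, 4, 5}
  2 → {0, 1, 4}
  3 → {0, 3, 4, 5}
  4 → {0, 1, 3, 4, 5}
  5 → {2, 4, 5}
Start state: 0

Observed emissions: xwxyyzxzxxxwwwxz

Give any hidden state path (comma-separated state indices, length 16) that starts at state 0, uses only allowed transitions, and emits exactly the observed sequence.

0,2,1,3,3,4,0,4,1,1,1,5,5,2,0,4

  [0] x  {0,1}  => 0  start
  [1] w  {2,5}  => 2  0->2 ok
  [2] x  {0,1}  => 1  2->1 ok
  [3] y  {3}  => 3  1->3 ok
  [4] y  {3}  => 3  3->3 ok
  [5] z  {4}  => 4  3->4 ok
  [6] x  {0,1}  => 0  4->0 ok
  [7] z  {4}  => 4  0->4 ok
  [8] x  {0,1}  => 1  4->1 ok
  [9] x  {0,1}  => 1  1->1 ok
  [10] x  {0,1}  => 1  1->1 ok
  [11] w  {2,5}  => 5  1->5 ok
  [12] w  {2,5}  => 5  5->5 ok
  [13] w  {2,5}  => 2  5->2 ok
  [14] x  {0,1}  => 0  2->0 ok
  [15] z  {4}  => 4  0->4 ok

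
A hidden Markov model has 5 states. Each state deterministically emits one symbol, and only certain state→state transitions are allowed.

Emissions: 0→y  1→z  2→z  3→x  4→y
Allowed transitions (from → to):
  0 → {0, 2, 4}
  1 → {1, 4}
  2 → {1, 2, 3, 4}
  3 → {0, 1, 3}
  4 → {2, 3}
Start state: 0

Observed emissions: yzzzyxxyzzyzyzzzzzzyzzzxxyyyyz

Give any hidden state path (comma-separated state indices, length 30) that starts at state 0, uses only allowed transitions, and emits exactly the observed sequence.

0,2,2,2,4,3,3,0,2,2,4,2,4,2,2,2,1,1,1,4,2,2,2,3,3,0,0,0,4,2

  pos 0: y in {0,4}, choose 0; start
  pos 1: z in {1,2}, choose 2; 0->2 ok
  pos 2: z in {1,2}, choose 2; 2->2 ok
  pos 3: z in {1,2}, choose 2; 2->2 ok
  pos 4: y in {0,4}, choose 4; 2->4 ok
  pos 5: x in {3}, choose 3; 4->3 ok
  pos 6: x in {3}, choose 3; 3->3 ok
  pos 7: y in {0,4}, choose 0; 3->0 ok
  pos 8: z in {1,2}, choose 2; 0->2 ok
  pos 9: z in {1,2}, choose 2; 2->2 ok
  pos 10: y in {0,4}, choose 4; 2->4 ok
  pos 11: z in {1,2}, choose 2; 4->2 ok
  pos 12: y in {0,4}, choose 4; 2->4 ok
  pos 13: z in {1,2}, choose 2; 4->2 ok
  pos 14: z in {1,2}, choose 2; 2->2 ok
  pos 15: z in {1,2}, choose 2; 2->2 ok
  pos 16: z in {1,2}, choose 1; 2->1 ok
  pos 17: z in {1,2}, choose 1; 1->1 ok
  pos 18: z in {1,2}, choose 1; 1->1 ok
  pos 19: y in {0,4}, choose 4; 1->4 ok
  pos 20: z in {1,2}, choose 2; 4->2 ok
  pos 21: z in {1,2}, choose 2; 2->2 ok
  pos 22: z in {1,2}, choose 2; 2->2 ok
  pos 23: x in {3}, choose 3; 2->3 ok
  pos 24: x in {3}, choose 3; 3->3 ok
  pos 25: y in {0,4}, choose 0; 3->0 ok
  pos 26: y in {0,4}, choose 0; 0->0 ok
  pos 27: y in {0,4}, choose 0; 0->0 ok
  pos 28: y in {0,4}, choose 4; 0->4 ok
  pos 29: z in {1,2}, choose 2; 4->2 ok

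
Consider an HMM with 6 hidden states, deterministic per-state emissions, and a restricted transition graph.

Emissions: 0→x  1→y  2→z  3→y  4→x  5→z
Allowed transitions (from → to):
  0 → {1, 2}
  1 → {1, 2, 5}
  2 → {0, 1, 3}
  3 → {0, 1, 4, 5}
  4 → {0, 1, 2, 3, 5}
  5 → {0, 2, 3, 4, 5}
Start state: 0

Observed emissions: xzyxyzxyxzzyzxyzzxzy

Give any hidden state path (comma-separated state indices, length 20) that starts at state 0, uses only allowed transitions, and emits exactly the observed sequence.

  t0 'x' -> {0,4}, take 0 (start)
  t1 'z' -> {2,5}, take 2 (0->2 ok)
  t2 'y' -> {1,3}, take 3 (2->3 ok)
  t3 'x' -> {0,4}, take 0 (3->0 ok)
  t4 'y' -> {1,3}, take 1 (0->1 ok)
  t5 'z' -> {2,5}, take 5 (1->5 ok)
  t6 'x' -> {0,4}, take 4 (5->4 ok)
  t7 'y' -> {1,3}, take 3 (4->3 ok)
  t8 'x' -> {0,4}, take 4 (3->4 ok)
  t9 'z' -> {2,5}, take 5 (4->5 ok)
  t10 'z' -> {2,5}, take 2 (5->2 ok)
  t11 'y' -> {1,3}, take 1 (2->1 ok)
  t12 'z' -> {2,5}, take 5 (1->5 ok)
  t13 'x' -> {0,4}, take 0 (5->0 ok)
  t14 'y' -> {1,3}, take 1 (0->1 ok)
  t15 'z' -> {2,5}, take 5 (1->5 ok)
  t16 'z' -> {2,5}, take 5 (5->5 ok)
  t17 'x' -> {0,4}, take 0 (5->0 ok)
  t18 'z' -> {2,5}, take 2 (0->2 ok)
  t19 'y' -> {1,3}, take 3 (2->3 ok)

0,2,3,0,1,5,4,3,4,5,2,1,5,0,1,5,5,0,2,3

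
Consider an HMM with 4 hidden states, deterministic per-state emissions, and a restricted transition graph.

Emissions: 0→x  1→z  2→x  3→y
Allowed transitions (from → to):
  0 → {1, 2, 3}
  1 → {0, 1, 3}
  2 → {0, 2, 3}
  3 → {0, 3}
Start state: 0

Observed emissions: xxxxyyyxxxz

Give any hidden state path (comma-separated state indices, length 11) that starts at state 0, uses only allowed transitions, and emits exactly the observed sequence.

0,2,2,2,3,3,3,0,2,0,1

  t0 'x' -> {0,2}, take 0 (start)
  t1 'x' -> {0,2}, take 2 (0->2 ok)
  t2 'x' -> {0,2}, take 2 (2->2 ok)
  t3 'x' -> {0,2}, take 2 (2->2 ok)
  t4 'y' -> {3}, take 3 (2->3 ok)
  t5 'y' -> {3}, take 3 (3->3 ok)
  t6 'y' -> {3}, take 3 (3->3 ok)
  t7 'x' -> {0,2}, take 0 (3->0 ok)
  t8 'x' -> {0,2}, take 2 (0->2 ok)
  t9 'x' -> {0,2}, take 0 (2->0 ok)
  t10 'z' -> {1}, take 1 (0->1 ok)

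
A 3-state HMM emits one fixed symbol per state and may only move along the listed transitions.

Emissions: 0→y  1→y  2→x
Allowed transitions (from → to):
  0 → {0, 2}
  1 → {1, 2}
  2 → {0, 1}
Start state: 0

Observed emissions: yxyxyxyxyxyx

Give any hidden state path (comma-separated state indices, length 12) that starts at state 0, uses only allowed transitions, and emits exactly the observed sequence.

0,2,1,2,1,2,0,2,0,2,0,2

  pos 0: y in {0,1}, choose 0; start
  pos 1: x in {2}, choose 2; 0->2 ok
  pos 2: y in {0,1}, choose 1; 2->1 ok
  pos 3: x in {2}, choose 2; 1->2 ok
  pos 4: y in {0,1}, choose 1; 2->1 ok
  pos 5: x in {2}, choose 2; 1->2 ok
  pos 6: y in {0,1}, choose 0; 2->0 ok
  pos 7: x in {2}, choose 2; 0->2 ok
  pos 8: y in {0,1}, choose 0; 2->0 ok
  pos 9: x in {2}, choose 2; 0->2 ok
  pos 10: y in {0,1}, choose 0; 2->0 ok
  pos 11: x in {2}, choose 2; 0->2 ok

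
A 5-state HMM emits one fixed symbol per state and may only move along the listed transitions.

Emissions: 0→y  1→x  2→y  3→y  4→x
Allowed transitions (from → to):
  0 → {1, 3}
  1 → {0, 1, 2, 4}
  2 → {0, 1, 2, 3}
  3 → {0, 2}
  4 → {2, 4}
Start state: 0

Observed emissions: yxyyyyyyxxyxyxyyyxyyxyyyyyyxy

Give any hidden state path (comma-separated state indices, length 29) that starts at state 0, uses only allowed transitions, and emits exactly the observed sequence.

  [0] y  {0,2,3}  => 0  start
  [1] x  {1,4}  => 1  0->1 ok
  [2] y  {0,2,3}  => 0  1->0 ok
  [3] y  {0,2,3}  => 3  0->3 ok
  [4] y  {0,2,3}  => 0  3->0 ok
  [5] y  {0,2,3}  => 3  0->3 ok
  [6] y  {0,2,3}  => 2  3->2 ok
  [7] y  {0,2,3}  => 0  2->0 ok
  [8] x  {1,4}  => 1  0->1 ok
  [9] x  {1,4}  => 4  1->4 ok
  [10] y  {0,2,3}  => 2  4->2 ok
  [11] x  {1,4}  => 1  2->1 ok
  [12] y  {0,2,3}  => 0  1->0 ok
  [13] x  {1,4}  => 1  0->1 ok
  [14] y  {0,2,3}  => 0  1->0 ok
  [15] y  {0,2,3}  => 3  0->3 ok
  [16] y  {0,2,3}  => 2  3->2 ok
  [17] x  {1,4}  => 1  2->1 ok
  [18] y  {0,2,3}  => 2  1->2 ok
  [19] y  {0,2,3}  => 0  2->0 ok
  [20] x  {1,4}  => 1  0->1 ok
  [21] y  {0,2,3}  => 2  1->2 ok
  [22] y  {0,2,3}  => 3  2->3 ok
  [23] y  {0,2,3}  => 2  3->2 ok
  [24] y  {0,2,3}  => 0  2->0 ok
  [25] y  {0,2,3}  => 3  0->3 ok
  [26] y  {0,2,3}  => 0  3->0 ok
  [27] x  {1,4}  => 1  0->1 ok
  [28] y  {0,2,3}  => 0  1->0 ok

0,1,0,3,0,3,2,0,1,4,2,1,0,1,0,3,2,1,2,0,1,2,3,2,0,3,0,1,0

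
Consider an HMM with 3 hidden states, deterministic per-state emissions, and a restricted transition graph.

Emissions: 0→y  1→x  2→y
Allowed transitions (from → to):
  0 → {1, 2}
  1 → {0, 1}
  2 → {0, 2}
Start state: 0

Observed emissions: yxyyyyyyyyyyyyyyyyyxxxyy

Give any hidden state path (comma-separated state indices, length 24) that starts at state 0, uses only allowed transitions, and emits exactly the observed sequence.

  0: obs=y cand={0,2} pick 0 [start]
  1: obs=x cand={1} pick 1 [0->1 ok]
  2: obs=y cand={0,2} pick 0 [1->0 ok]
  3: obs=y cand={0,2} pick 2 [0->2 ok]
  4: obs=y cand={0,2} pick 2 [2->2 ok]
  5: obs=y cand={0,2} pick 2 [2->2 ok]
  6: obs=y cand={0,2} pick 2 [2->2 ok]
  7: obs=y cand={0,2} pick 2 [2->2 ok]
  8: obs=y cand={0,2} pick 0 [2->0 ok]
  9: obs=y cand={0,2} pick 2 [0->2 ok]
  10: obs=y cand={0,2} pick 2 [2->2 ok]
  11: obs=y cand={0,2} pick 2 [2->2 ok]
  12: obs=y cand={0,2} pick 0 [2->0 ok]
  13: obs=y cand={0,2} pick 2 [0->2 ok]
  14: obs=y cand={0,2} pick 0 [2->0 ok]
  15: obs=y cand={0,2} pick 2 [0->2 ok]
  16: obs=y cand={0,2} pick 0 [2->0 ok]
  17: obs=y cand={0,2} pick 2 [0->2 ok]
  18: obs=y cand={0,2} pick 0 [2->0 ok]
  19: obs=x cand={1} pick 1 [0->1 ok]
  20: obs=x cand={1} pick 1 [1->1 ok]
  21: obs=x cand={1} pick 1 [1->1 ok]
  22: obs=y cand={0,2} pick 0 [1->0 ok]
  23: obs=y cand={0,2} pick 2 [0->2 ok]

0,1,0,2,2,2,2,2,0,2,2,2,0,2,0,2,0,2,0,1,1,1,0,2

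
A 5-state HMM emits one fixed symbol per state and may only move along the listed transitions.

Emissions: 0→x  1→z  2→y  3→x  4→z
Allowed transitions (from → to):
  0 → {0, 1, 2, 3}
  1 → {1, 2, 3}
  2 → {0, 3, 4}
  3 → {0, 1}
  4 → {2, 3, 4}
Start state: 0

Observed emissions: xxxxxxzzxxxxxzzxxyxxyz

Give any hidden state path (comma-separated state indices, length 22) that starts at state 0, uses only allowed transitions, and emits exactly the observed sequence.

  t0 'x' -> {0,3}, take 0 (start)
  t1 'x' -> {0,3}, take 0 (0->0 ok)
  t2 'x' -> {0,3}, take 3 (0->3 ok)
  t3 'x' -> {0,3}, take 0 (3->0 ok)
  t4 'x' -> {0,3}, take 0 (0->0 ok)
  t5 'x' -> {0,3}, take 3 (0->3 ok)
  t6 'z' -> {1,4}, take 1 (3->1 ok)
  t7 'z' -> {1,4}, take 1 (1->1 ok)
  t8 'x' -> {0,3}, take 3 (1->3 ok)
  t9 'x' -> {0,3}, take 0 (3->0 ok)
  t10 'x' -> {0,3}, take 0 (0->0 ok)
  t11 'x' -> {0,3}, take 3 (0->3 ok)
  t12 'x' -> {0,3}, take 0 (3->0 ok)
  t13 'z' -> {1,4}, take 1 (0->1 ok)
  t14 'z' -> {1,4}, take 1 (1->1 ok)
  t15 'x' -> {0,3}, take 3 (1->3 ok)
  t16 'x' -> {0,3}, take 0 (3->0 ok)
  t17 'y' -> {2}, take 2 (0->2 ok)
  t18 'x' -> {0,3}, take 3 (2->3 ok)
  t19 'x' -> {0,3}, take 0 (3->0 ok)
  t20 'y' -> {2}, take 2 (0->2 ok)
  t21 'z' -> {1,4}, take 4 (2->4 ok)

0,0,3,0,0,3,1,1,3,0,0,3,0,1,1,3,0,2,3,0,2,4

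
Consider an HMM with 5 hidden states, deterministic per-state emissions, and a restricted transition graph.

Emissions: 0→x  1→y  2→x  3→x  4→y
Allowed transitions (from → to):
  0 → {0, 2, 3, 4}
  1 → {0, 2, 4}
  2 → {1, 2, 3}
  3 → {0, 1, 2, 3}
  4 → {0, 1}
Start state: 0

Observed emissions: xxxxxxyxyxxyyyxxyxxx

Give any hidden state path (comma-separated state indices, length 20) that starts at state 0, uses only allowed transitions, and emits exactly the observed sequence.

0,2,3,0,3,2,1,0,4,0,3,1,4,1,0,2,1,2,2,2

  0: obs=x cand={0,2,3} pick 0 [start]
  1: obs=x cand={0,2,3} pick 2 [0->2 ok]
  2: obs=x cand={0,2,3} pick 3 [2->3 ok]
  3: obs=x cand={0,2,3} pick 0 [3->0 ok]
  4: obs=x cand={0,2,3} pick 3 [0->3 ok]
  5: obs=x cand={0,2,3} pick 2 [3->2 ok]
  6: obs=y cand={1,4} pick 1 [2->1 ok]
  7: obs=x cand={0,2,3} pick 0 [1->0 ok]
  8: obs=y cand={1,4} pick 4 [0->4 ok]
  9: obs=x cand={0,2,3} pick 0 [4->0 ok]
  10: obs=x cand={0,2,3} pick 3 [0->3 ok]
  11: obs=y cand={1,4} pick 1 [3->1 ok]
  12: obs=y cand={1,4} pick 4 [1->4 ok]
  13: obs=y cand={1,4} pick 1 [4->1 ok]
  14: obs=x cand={0,2,3} pick 0 [1->0 ok]
  15: obs=x cand={0,2,3} pick 2 [0->2 ok]
  16: obs=y cand={1,4} pick 1 [2->1 ok]
  17: obs=x cand={0,2,3} pick 2 [1->2 ok]
  18: obs=x cand={0,2,3} pick 2 [2->2 ok]
  19: obs=x cand={0,2,3} pick 2 [2->2 ok]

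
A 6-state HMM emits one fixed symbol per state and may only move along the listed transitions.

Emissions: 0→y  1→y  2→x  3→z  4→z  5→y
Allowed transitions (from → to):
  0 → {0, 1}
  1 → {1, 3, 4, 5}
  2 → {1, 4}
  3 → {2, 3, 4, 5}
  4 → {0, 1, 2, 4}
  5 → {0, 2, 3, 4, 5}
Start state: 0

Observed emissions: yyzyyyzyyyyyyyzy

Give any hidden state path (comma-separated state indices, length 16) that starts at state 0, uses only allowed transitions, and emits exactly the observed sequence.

  pos 0: y in {0,1,5}, choose 0; start
  pos 1: y in {0,1,5}, choose 1; 0->1 ok
  pos 2: z in {3,4}, choose 4; 1->4 ok
  pos 3: y in {0,1,5}, choose 0; 4->0 ok
  pos 4: y in {0,1,5}, choose 0; 0->0 ok
  pos 5: y in {0,1,5}, choose 1; 0->1 ok
  pos 6: z in {3,4}, choose 4; 1->4 ok
  pos 7: y in {0,1,5}, choose 0; 4->0 ok
  pos 8: y in {0,1,5}, choose 0; 0->0 ok
  pos 9: y in {0,1,5}, choose 0; 0->0 ok
  pos 10: y in {0,1,5}, choose 1; 0->1 ok
  pos 11: y in {0,1,5}, choose 1; 1->1 ok
  pos 12: y in {0,1,5}, choose 1; 1->1 ok
  pos 13: y in {0,1,5}, choose 1; 1->1 ok
  pos 14: z in {3,4}, choose 4; 1->4 ok
  pos 15: y in {0,1,5}, choose 1; 4->1 ok

0,1,4,0,0,1,4,0,0,0,1,1,1,1,4,1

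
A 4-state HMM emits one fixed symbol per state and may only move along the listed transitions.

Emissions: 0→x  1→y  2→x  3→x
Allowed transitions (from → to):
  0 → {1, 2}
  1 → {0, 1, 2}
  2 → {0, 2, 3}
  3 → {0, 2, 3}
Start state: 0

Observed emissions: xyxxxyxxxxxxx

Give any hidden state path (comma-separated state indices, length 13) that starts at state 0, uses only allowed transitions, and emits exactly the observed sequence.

0,1,0,2,0,1,2,0,2,0,2,3,2

  t0 'x' -> {0,2,3}, take 0 (start)
  t1 'y' -> {1}, take 1 (0->1 ok)
  t2 'x' -> {0,2,3}, take 0 (1->0 ok)
  t3 'x' -> {0,2,3}, take 2 (0->2 ok)
  t4 'x' -> {0,2,3}, take 0 (2->0 ok)
  t5 'y' -> {1}, take 1 (0->1 ok)
  t6 'x' -> {0,2,3}, take 2 (1->2 ok)
  t7 'x' -> {0,2,3}, take 0 (2->0 ok)
  t8 'x' -> {0,2,3}, take 2 (0->2 ok)
  t9 'x' -> {0,2,3}, take 0 (2->0 ok)
  t10 'x' -> {0,2,3}, take 2 (0->2 ok)
  t11 'x' -> {0,2,3}, take 3 (2->3 ok)
  t12 'x' -> {0,2,3}, take 2 (3->2 ok)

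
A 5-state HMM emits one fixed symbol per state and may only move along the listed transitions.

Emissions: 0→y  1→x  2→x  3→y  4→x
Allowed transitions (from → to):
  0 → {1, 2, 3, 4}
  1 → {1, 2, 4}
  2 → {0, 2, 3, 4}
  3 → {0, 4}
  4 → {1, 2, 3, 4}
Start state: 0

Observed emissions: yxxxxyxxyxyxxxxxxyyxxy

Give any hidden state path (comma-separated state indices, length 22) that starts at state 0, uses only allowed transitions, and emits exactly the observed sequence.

0,4,4,2,2,0,2,2,3,4,3,4,4,1,4,4,4,3,0,2,2,0

  0: obs=y cand={0,3} pick 0 [start]
  1: obs=x cand={1,2,4} pick 4 [0->4 ok]
  2: obs=x cand={1,2,4} pick 4 [4->4 ok]
  3: obs=x cand={1,2,4} pick 2 [4->2 ok]
  4: obs=x cand={1,2,4} pick 2 [2->2 ok]
  5: obs=y cand={0,3} pick 0 [2->0 ok]
  6: obs=x cand={1,2,4} pick 2 [0->2 ok]
  7: obs=x cand={1,2,4} pick 2 [2->2 ok]
  8: obs=y cand={0,3} pick 3 [2->3 ok]
  9: obs=x cand={1,2,4} pick 4 [3->4 ok]
  10: obs=y cand={0,3} pick 3 [4->3 ok]
  11: obs=x cand={1,2,4} pick 4 [3->4 ok]
  12: obs=x cand={1,2,4} pick 4 [4->4 ok]
  13: obs=x cand={1,2,4} pick 1 [4->1 ok]
  14: obs=x cand={1,2,4} pick 4 [1->4 ok]
  15: obs=x cand={1,2,4} pick 4 [4->4 ok]
  16: obs=x cand={1,2,4} pick 4 [4->4 ok]
  17: obs=y cand={0,3} pick 3 [4->3 ok]
  18: obs=y cand={0,3} pick 0 [3->0 ok]
  19: obs=x cand={1,2,4} pick 2 [0->2 ok]
  20: obs=x cand={1,2,4} pick 2 [2->2 ok]
  21: obs=y cand={0,3} pick 0 [2->0 ok]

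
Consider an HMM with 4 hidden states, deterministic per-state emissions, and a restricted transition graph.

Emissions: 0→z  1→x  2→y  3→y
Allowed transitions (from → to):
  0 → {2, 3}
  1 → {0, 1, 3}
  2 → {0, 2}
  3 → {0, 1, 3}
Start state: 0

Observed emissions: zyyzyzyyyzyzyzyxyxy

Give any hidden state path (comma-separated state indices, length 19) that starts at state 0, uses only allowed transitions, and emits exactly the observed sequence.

  [0] z  {0}  => 0  start
  [1] y  {2,3}  => 2  0->2 ok
  [2] y  {2,3}  => 2  2->2 ok
  [3] z  {0}  => 0  2->0 ok
  [4] y  {2,3}  => 2  0->2 ok
  [5] z  {0}  => 0  2->0 ok
  [6] y  {2,3}  => 3  0->3 ok
  [7] y  {2,3}  => 3  3->3 ok
  [8] y  {2,3}  => 3  3->3 ok
  [9] z  {0}  => 0  3->0 ok
  [10] y  {2,3}  => 2  0->2 ok
  [11] z  {0}  => 0  2->0 ok
  [12] y  {2,3}  => 2  0->2 ok
  [13] z  {0}  => 0  2->0 ok
  [14] y  {2,3}  => 3  0->3 ok
  [15] x  {1}  => 1  3->1 ok
  [16] y  {2,3}  => 3  1->3 ok
  [17] x  {1}  => 1  3->1 ok
  [18] y  {2,3}  => 3  1->3 ok

0,2,2,0,2,0,3,3,3,0,2,0,2,0,3,1,3,1,3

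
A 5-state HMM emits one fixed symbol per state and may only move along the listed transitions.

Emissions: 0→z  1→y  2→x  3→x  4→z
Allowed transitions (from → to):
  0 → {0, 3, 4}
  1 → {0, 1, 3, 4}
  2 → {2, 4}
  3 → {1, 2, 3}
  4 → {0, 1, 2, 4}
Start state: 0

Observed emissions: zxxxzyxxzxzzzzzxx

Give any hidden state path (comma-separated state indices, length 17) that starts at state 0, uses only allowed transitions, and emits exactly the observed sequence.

0,3,2,2,4,1,3,2,4,2,4,0,4,0,4,2,2

  t0 'z' -> {0,4}, take 0 (start)
  t1 'x' -> {2,3}, take 3 (0->3 ok)
  t2 'x' -> {2,3}, take 2 (3->2 ok)
  t3 'x' -> {2,3}, take 2 (2->2 ok)
  t4 'z' -> {0,4}, take 4 (2->4 ok)
  t5 'y' -> {1}, take 1 (4->1 ok)
  t6 'x' -> {2,3}, take 3 (1->3 ok)
  t7 'x' -> {2,3}, take 2 (3->2 ok)
  t8 'z' -> {0,4}, take 4 (2->4 ok)
  t9 'x' -> {2,3}, take 2 (4->2 ok)
  t10 'z' -> {0,4}, take 4 (2->4 ok)
  t11 'z' -> {0,4}, take 0 (4->0 ok)
  t12 'z' -> {0,4}, take 4 (0->4 ok)
  t13 'z' -> {0,4}, take 0 (4->0 ok)
  t14 'z' -> {0,4}, take 4 (0->4 ok)
  t15 'x' -> {2,3}, take 2 (4->2 ok)
  t16 'x' -> {2,3}, take 2 (2->2 ok)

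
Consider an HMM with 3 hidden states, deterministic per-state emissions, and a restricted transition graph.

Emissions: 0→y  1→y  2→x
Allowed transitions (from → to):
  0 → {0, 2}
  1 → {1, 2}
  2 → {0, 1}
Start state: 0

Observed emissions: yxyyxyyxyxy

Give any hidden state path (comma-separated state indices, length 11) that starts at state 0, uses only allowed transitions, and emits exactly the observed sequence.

  [0] y  {0,1}  => 0  start
  [1] x  {2}  => 2  0->2 ok
  [2] y  {0,1}  => 1  2->1 ok
  [3] y  {0,1}  => 1  1->1 ok
  [4] x  {2}  => 2  1->2 ok
  [5] y  {0,1}  => 0  2->0 ok
  [6] y  {0,1}  => 0  0->0 ok
  [7] x  {2}  => 2  0->2 ok
  [8] y  {0,1}  => 1  2->1 ok
  [9] x  {2}  => 2  1->2 ok
  [10] y  {0,1}  => 0  2->0 ok

0,2,1,1,2,0,0,2,1,2,0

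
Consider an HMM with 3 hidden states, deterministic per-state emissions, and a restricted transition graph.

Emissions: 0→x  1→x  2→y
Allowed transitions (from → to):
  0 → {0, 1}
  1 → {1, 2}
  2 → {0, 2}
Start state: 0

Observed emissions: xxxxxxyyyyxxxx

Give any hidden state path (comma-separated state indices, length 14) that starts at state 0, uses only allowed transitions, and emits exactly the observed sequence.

  t0 'x' -> {0,1}, take 0 (start)
  t1 'x' -> {0,1}, take 0 (0->0 ok)
  t2 'x' -> {0,1}, take 0 (0->0 ok)
  t3 'x' -> {0,1}, take 1 (0->1 ok)
  t4 'x' -> {0,1}, take 1 (1->1 ok)
  t5 'x' -> {0,1}, take 1 (1->1 ok)
  t6 'y' -> {2}, take 2 (1->2 ok)
  t7 'y' -> {2}, take 2 (2->2 ok)
  t8 'y' -> {2}, take 2 (2->2 ok)
  t9 'y' -> {2}, take 2 (2->2 ok)
  t10 'x' -> {0,1}, take 0 (2->0 ok)
  t11 'x' -> {0,1}, take 0 (0->0 ok)
  t12 'x' -> {0,1}, take 0 (0->0 ok)
  t13 'x' -> {0,1}, take 1 (0->1 ok)

0,0,0,1,1,1,2,2,2,2,0,0,0,1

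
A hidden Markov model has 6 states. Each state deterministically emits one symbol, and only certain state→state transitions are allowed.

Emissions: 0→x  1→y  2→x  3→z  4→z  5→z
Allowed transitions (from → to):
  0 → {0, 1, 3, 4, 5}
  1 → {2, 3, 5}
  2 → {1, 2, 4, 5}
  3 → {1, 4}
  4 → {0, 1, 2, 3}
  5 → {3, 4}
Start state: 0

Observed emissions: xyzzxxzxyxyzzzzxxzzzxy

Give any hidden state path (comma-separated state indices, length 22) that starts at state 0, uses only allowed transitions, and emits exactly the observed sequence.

  t0 'x' -> {0,2}, take 0 (start)
  t1 'y' -> {1}, take 1 (0->1 ok)
  t2 'z' -> {3,4,5}, take 5 (1->5 ok)
  t3 'z' -> {3,4,5}, take 4 (5->4 ok)
  t4 'x' -> {0,2}, take 2 (4->2 ok)
  t5 'x' -> {0,2}, take 2 (2->2 ok)
  t6 'z' -> {3,4,5}, take 4 (2->4 ok)
  t7 'x' -> {0,2}, take 0 (4->0 ok)
  t8 'y' -> {1}, take 1 (0->1 ok)
  t9 'x' -> {0,2}, take 2 (1->2 ok)
  t10 'y' -> {1}, take 1 (2->1 ok)
  t11 'z' -> {3,4,5}, take 3 (1->3 ok)
  t12 'z' -> {3,4,5}, take 4 (3->4 ok)
  t13 'z' -> {3,4,5}, take 3 (4->3 ok)
  t14 'z' -> {3,4,5}, take 4 (3->4 ok)
  t15 'x' -> {0,2}, take 2 (4->2 ok)
  t16 'x' -> {0,2}, take 2 (2->2 ok)
  t17 'z' -> {3,4,5}, take 5 (2->5 ok)
  t18 'z' -> {3,4,5}, take 3 (5->3 ok)
  t19 'z' -> {3,4,5}, take 4 (3->4 ok)
  t20 'x' -> {0,2}, take 2 (4->2 ok)
  t21 'y' -> {1}, take 1 (2->1 ok)

0,1,5,4,2,2,4,0,1,2,1,3,4,3,4,2,2,5,3,4,2,1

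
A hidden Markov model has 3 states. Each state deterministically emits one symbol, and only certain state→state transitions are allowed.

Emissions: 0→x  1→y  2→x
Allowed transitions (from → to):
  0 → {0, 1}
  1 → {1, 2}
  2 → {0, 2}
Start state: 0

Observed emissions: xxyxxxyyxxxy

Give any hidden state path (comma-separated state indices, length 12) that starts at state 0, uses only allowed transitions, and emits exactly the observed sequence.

0,0,1,2,2,0,1,1,2,2,0,1

  t0 'x' -> {0,2}, take 0 (start)
  t1 'x' -> {0,2}, take 0 (0->0 ok)
  t2 'y' -> {1}, take 1 (0->1 ok)
  t3 'x' -> {0,2}, take 2 (1->2 ok)
  t4 'x' -> {0,2}, take 2 (2->2 ok)
  t5 'x' -> {0,2}, take 0 (2->0 ok)
  t6 'y' -> {1}, take 1 (0->1 ok)
  t7 'y' -> {1}, take 1 (1->1 ok)
  t8 'x' -> {0,2}, take 2 (1->2 ok)
  t9 'x' -> {0,2}, take 2 (2->2 ok)
  t10 'x' -> {0,2}, take 0 (2->0 ok)
  t11 'y' -> {1}, take 1 (0->1 ok)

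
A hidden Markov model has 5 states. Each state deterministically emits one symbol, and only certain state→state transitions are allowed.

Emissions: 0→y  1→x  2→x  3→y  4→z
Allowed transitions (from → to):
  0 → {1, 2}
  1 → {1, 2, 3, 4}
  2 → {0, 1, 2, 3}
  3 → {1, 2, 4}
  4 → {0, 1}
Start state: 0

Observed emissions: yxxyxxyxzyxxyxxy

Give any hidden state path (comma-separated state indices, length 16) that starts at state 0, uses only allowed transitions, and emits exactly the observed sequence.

0,1,2,0,2,2,0,1,4,0,2,2,0,2,2,3

  [0] y  {0,3}  => 0  start
  [1] x  {1,2}  => 1  0->1 ok
  [2] x  {1,2}  => 2  1->2 ok
  [3] y  {0,3}  => 0  2->0 ok
  [4] x  {1,2}  => 2  0->2 ok
  [5] x  {1,2}  => 2  2->2 ok
  [6] y  {0,3}  => 0  2->0 ok
  [7] x  {1,2}  => 1  0->1 ok
  [8] z  {4}  => 4  1->4 ok
  [9] y  {0,3}  => 0  4->0 ok
  [10] x  {1,2}  => 2  0->2 ok
  [11] x  {1,2}  => 2  2->2 ok
  [12] y  {0,3}  => 0  2->0 ok
  [13] x  {1,2}  => 2  0->2 ok
  [14] x  {1,2}  => 2  2->2 ok
  [15] y  {0,3}  => 3  2->3 ok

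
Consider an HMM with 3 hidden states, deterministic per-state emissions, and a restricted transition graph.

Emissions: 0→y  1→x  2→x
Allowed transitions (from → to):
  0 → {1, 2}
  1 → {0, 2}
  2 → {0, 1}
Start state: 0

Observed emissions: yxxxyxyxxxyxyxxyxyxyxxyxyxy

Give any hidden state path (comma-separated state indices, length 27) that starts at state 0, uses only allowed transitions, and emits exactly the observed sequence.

  0: obs=y cand={0} pick 0 [start]
  1: obs=x cand={1,2} pick 1 [0->1 ok]
  2: obs=x cand={1,2} pick 2 [1->2 ok]
  3: obs=x cand={1,2} pick 1 [2->1 ok]
  4: obs=y cand={0} pick 0 [1->0 ok]
  5: obs=x cand={1,2} pick 1 [0->1 ok]
  6: obs=y cand={0} pick 0 [1->0 ok]
  7: obs=x cand={1,2} pick 1 [0->1 ok]
  8: obs=x cand={1,2} pick 2 [1->2 ok]
  9: obs=x cand={1,2} pick 1 [2->1 ok]
  10: obs=y cand={0} pick 0 [1->0 ok]
  11: obs=x cand={1,2} pick 1 [0->1 ok]
  12: obs=y cand={0} pick 0 [1->0 ok]
  13: obs=x cand={1,2} pick 1 [0->1 ok]
  14: obs=x cand={1,2} pick 2 [1->2 ok]
  15: obs=y cand={0} pick 0 [2->0 ok]
  16: obs=x cand={1,2} pick 2 [0->2 ok]
  17: obs=y cand={0} pick 0 [2->0 ok]
  18: obs=x cand={1,2} pick 2 [0->2 ok]
  19: obs=y cand={0} pick 0 [2->0 ok]
  20: obs=x cand={1,2} pick 1 [0->1 ok]
  21: obs=x cand={1,2} pick 2 [1->2 ok]
  22: obs=y cand={0} pick 0 [2->0 ok]
  23: obs=x cand={1,2} pick 2 [0->2 ok]
  24: obs=y cand={0} pick 0 [2->0 ok]
  25: obs=x cand={1,2} pick 1 [0->1 ok]
  26: obs=y cand={0} pick 0 [1->0 ok]

0,1,2,1,0,1,0,1,2,1,0,1,0,1,2,0,2,0,2,0,1,2,0,2,0,1,0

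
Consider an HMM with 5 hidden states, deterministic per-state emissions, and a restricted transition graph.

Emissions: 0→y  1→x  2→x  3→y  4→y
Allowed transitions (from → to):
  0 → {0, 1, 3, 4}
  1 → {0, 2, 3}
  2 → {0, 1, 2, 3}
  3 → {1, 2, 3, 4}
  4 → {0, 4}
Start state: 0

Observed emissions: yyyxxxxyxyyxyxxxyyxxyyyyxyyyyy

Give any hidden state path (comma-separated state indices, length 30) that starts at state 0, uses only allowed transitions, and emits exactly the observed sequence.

0,3,3,2,1,2,1,0,1,0,3,2,3,2,2,1,0,3,2,2,3,3,4,0,1,0,0,0,0,0

  t0 'y' -> {0,3,4}, take 0 (start)
  t1 'y' -> {0,3,4}, take 3 (0->3 ok)
  t2 'y' -> {0,3,4}, take 3 (3->3 ok)
  t3 'x' -> {1,2}, take 2 (3->2 ok)
  t4 'x' -> {1,2}, take 1 (2->1 ok)
  t5 'x' -> {1,2}, take 2 (1->2 ok)
  t6 'x' -> {1,2}, take 1 (2->1 ok)
  t7 'y' -> {0,3,4}, take 0 (1->0 ok)
  t8 'x' -> {1,2}, take 1 (0->1 ok)
  t9 'y' -> {0,3,4}, take 0 (1->0 ok)
  t10 'y' -> {0,3,4}, take 3 (0->3 ok)
  t11 'x' -> {1,2}, take 2 (3->2 ok)
  t12 'y' -> {0,3,4}, take 3 (2->3 ok)
  t13 'x' -> {1,2}, take 2 (3->2 ok)
  t14 'x' -> {1,2}, take 2 (2->2 ok)
  t15 'x' -> {1,2}, take 1 (2->1 ok)
  t16 'y' -> {0,3,4}, take 0 (1->0 ok)
  t17 'y' -> {0,3,4}, take 3 (0->3 ok)
  t18 'x' -> {1,2}, take 2 (3->2 ok)
  t19 'x' -> {1,2}, take 2 (2->2 ok)
  t20 'y' -> {0,3,4}, take 3 (2->3 ok)
  t21 'y' -> {0,3,4}, take 3 (3->3 ok)
  t22 'y' -> {0,3,4}, take 4 (3->4 ok)
  t23 'y' -> {0,3,4}, take 0 (4->0 ok)
  t24 'x' -> {1,2}, take 1 (0->1 ok)
  t25 'y' -> {0,3,4}, take 0 (1->0 ok)
  t26 'y' -> {0,3,4}, take 0 (0->0 ok)
  t27 'y' -> {0,3,4}, take 0 (0->0 ok)
  t28 'y' -> {0,3,4}, take 0 (0->0 ok)
  t29 'y' -> {0,3,4}, take 0 (0->0 ok)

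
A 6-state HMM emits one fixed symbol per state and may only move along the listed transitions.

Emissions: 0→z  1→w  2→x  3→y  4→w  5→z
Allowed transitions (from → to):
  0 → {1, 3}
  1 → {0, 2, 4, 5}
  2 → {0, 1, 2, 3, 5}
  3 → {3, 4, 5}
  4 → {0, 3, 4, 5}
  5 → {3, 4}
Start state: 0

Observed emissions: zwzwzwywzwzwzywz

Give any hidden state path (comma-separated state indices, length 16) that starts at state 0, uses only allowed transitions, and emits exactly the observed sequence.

0,1,0,1,5,4,3,4,5,4,0,1,0,3,4,0

  t0 'z' -> {0,5}, take 0 (start)
  t1 'w' -> {1,4}, take 1 (0->1 ok)
  t2 'z' -> {0,5}, take 0 (1->0 ok)
  t3 'w' -> {1,4}, take 1 (0->1 ok)
  t4 'z' -> {0,5}, take 5 (1->5 ok)
  t5 'w' -> {1,4}, take 4 (5->4 ok)
  t6 'y' -> {3}, take 3 (4->3 ok)
  t7 'w' -> {1,4}, take 4 (3->4 ok)
  t8 'z' -> {0,5}, take 5 (4->5 ok)
  t9 'w' -> {1,4}, take 4 (5->4 ok)
  t10 'z' -> {0,5}, take 0 (4->0 ok)
  t11 'w' -> {1,4}, take 1 (0->1 ok)
  t12 'z' -> {0,5}, take 0 (1->0 ok)
  t13 'y' -> {3}, take 3 (0->3 ok)
  t14 'w' -> {1,4}, take 4 (3->4 ok)
  t15 'z' -> {0,5}, take 0 (4->0 ok)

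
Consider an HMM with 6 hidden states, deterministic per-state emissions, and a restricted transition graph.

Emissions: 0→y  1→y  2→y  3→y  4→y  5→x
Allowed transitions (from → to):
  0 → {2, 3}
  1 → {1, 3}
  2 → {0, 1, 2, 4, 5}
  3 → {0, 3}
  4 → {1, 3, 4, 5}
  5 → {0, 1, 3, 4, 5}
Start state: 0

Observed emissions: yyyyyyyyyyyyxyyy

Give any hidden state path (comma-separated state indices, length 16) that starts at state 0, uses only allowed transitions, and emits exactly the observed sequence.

  t0 'y' -> {0,1,2,3,4}, take 0 (start)
  t1 'y' -> {0,1,2,3,4}, take 3 (0->3 ok)
  t2 'y' -> {0,1,2,3,4}, take 3 (3->3 ok)
  t3 'y' -> {0,1,2,3,4}, take 0 (3->0 ok)
  t4 'y' -> {0,1,2,3,4}, take 2 (0->2 ok)
  t5 'y' -> {0,1,2,3,4}, take 0 (2->0 ok)
  t6 'y' -> {0,1,2,3,4}, take 2 (0->2 ok)
  t7 'y' -> {0,1,2,3,4}, take 1 (2->1 ok)
  t8 'y' -> {0,1,2,3,4}, take 1 (1->1 ok)
  t9 'y' -> {0,1,2,3,4}, take 3 (1->3 ok)
  t10 'y' -> {0,1,2,3,4}, take 0 (3->0 ok)
  t11 'y' -> {0,1,2,3,4}, take 2 (0->2 ok)
  t12 'x' -> {5}, take 5 (2->5 ok)
  t13 'y' -> {0,1,2,3,4}, take 1 (5->1 ok)
  t14 'y' -> {0,1,2,3,4}, take 3 (1->3 ok)
  t15 'y' -> {0,1,2,3,4}, take 0 (3->0 ok)

0,3,3,0,2,0,2,1,1,3,0,2,5,1,3,0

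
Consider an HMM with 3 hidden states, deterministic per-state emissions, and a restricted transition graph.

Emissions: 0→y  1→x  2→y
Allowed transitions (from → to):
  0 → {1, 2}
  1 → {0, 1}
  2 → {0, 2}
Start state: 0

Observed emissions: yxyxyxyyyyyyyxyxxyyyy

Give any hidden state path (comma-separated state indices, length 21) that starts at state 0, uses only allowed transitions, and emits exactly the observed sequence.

0,1,0,1,0,1,0,2,2,2,2,2,0,1,0,1,1,0,2,2,0

  t0 'y' -> {0,2}, take 0 (start)
  t1 'x' -> {1}, take 1 (0->1 ok)
  t2 'y' -> {0,2}, take 0 (1->0 ok)
  t3 'x' -> {1}, take 1 (0->1 ok)
  t4 'y' -> {0,2}, take 0 (1->0 ok)
  t5 'x' -> {1}, take 1 (0->1 ok)
  t6 'y' -> {0,2}, take 0 (1->0 ok)
  t7 'y' -> {0,2}, take 2 (0->2 ok)
  t8 'y' -> {0,2}, take 2 (2->2 ok)
  t9 'y' -> {0,2}, take 2 (2->2 ok)
  t10 'y' -> {0,2}, take 2 (2->2 ok)
  t11 'y' -> {0,2}, take 2 (2->2 ok)
  t12 'y' -> {0,2}, take 0 (2->0 ok)
  t13 'x' -> {1}, take 1 (0->1 ok)
  t14 'y' -> {0,2}, take 0 (1->0 ok)
  t15 'x' -> {1}, take 1 (0->1 ok)
  t16 'x' -> {1}, take 1 (1->1 ok)
  t17 'y' -> {0,2}, take 0 (1->0 ok)
  t18 'y' -> {0,2}, take 2 (0->2 ok)
  t19 'y' -> {0,2}, take 2 (2->2 ok)
  t20 'y' -> {0,2}, take 0 (2->0 ok)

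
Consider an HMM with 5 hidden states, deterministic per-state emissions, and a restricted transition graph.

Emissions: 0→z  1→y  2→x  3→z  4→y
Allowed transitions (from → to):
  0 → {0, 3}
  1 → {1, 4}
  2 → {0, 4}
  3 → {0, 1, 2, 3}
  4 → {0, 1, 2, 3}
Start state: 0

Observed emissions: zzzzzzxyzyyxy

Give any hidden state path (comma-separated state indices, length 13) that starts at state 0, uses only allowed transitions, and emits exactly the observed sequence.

0,0,0,0,3,3,2,4,3,1,4,2,4

  pos 0: z in {0,3}, choose 0; start
  pos 1: z in {0,3}, choose 0; 0->0 ok
  pos 2: z in {0,3}, choose 0; 0->0 ok
  pos 3: z in {0,3}, choose 0; 0->0 ok
  pos 4: z in {0,3}, choose 3; 0->3 ok
  pos 5: z in {0,3}, choose 3; 3->3 ok
  pos 6: x in {2}, choose 2; 3->2 ok
  pos 7: y in {1,4}, choose 4; 2->4 ok
  pos 8: z in {0,3}, choose 3; 4->3 ok
  pos 9: y in {1,4}, choose 1; 3->1 ok
  pos 10: y in {1,4}, choose 4; 1->4 ok
  pos 11: x in {2}, choose 2; 4->2 ok
  pos 12: y in {1,4}, choose 4; 2->4 ok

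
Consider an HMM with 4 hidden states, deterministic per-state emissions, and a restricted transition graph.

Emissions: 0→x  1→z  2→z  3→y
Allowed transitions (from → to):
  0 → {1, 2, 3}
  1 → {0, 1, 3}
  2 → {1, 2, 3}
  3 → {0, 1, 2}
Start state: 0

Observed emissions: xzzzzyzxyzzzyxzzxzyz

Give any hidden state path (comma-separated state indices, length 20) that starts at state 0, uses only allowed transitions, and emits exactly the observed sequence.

  [0] x  {0}  => 0  start
  [1] z  {1,2}  => 2  0->2 ok
  [2] z  {1,2}  => 1  2->1 ok
  [3] z  {1,2}  => 1  1->1 ok
  [4] z  {1,2}  => 1  1->1 ok
  [5] y  {3}  => 3  1->3 ok
  [6] z  {1,2}  => 1  3->1 ok
  [7] x  {0}  => 0  1->0 ok
  [8] y  {3}  => 3  0->3 ok
  [9] z  {1,2}  => 2  3->2 ok
  [10] z  {1,2}  => 2  2->2 ok
  [11] z  {1,2}  => 2  2->2 ok
  [12] y  {3}  => 3  2->3 ok
  [13] x  {0}  => 0  3->0 ok
  [14] z  {1,2}  => 2  0->2 ok
  [15] z  {1,2}  => 1  2->1 ok
  [16] x  {0}  => 0  1->0 ok
  [17] z  {1,2}  => 1  0->1 ok
  [18] y  {3}  => 3  1->3 ok
  [19] z  {1,2}  => 2  3->2 ok

0,2,1,1,1,3,1,0,3,2,2,2,3,0,2,1,0,1,3,2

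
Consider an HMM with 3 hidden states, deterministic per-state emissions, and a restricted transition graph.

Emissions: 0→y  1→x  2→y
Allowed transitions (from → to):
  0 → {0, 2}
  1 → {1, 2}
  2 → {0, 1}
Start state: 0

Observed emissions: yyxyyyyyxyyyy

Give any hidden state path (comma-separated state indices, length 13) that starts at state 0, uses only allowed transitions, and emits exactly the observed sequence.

  t0 'y' -> {0,2}, take 0 (start)
  t1 'y' -> {0,2}, take 2 (0->2 ok)
  t2 'x' -> {1}, take 1 (2->1 ok)
  t3 'y' -> {0,2}, take 2 (1->2 ok)
  t4 'y' -> {0,2}, take 0 (2->0 ok)
  t5 'y' -> {0,2}, take 0 (0->0 ok)
  t6 'y' -> {0,2}, take 0 (0->0 ok)
  t7 'y' -> {0,2}, take 2 (0->2 ok)
  t8 'x' -> {1}, take 1 (2->1 ok)
  t9 'y' -> {0,2}, take 2 (1->2 ok)
  t10 'y' -> {0,2}, take 0 (2->0 ok)
  t11 'y' -> {0,2}, take 2 (0->2 ok)
  t12 'y' -> {0,2}, take 0 (2->0 ok)

0,2,1,2,0,0,0,2,1,2,0,2,0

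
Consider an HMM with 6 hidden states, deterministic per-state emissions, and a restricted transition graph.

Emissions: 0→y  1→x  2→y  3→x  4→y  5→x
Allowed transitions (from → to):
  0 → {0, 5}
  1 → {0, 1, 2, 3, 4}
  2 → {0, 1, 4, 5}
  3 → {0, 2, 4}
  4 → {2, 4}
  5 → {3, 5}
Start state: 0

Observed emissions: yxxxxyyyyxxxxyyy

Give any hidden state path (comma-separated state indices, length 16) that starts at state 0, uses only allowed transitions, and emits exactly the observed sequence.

  pos 0: y in {0,2,4}, choose 0; start
  pos 1: x in {1,3,5}, choose 5; 0->5 ok
  pos 2: x in {1,3,5}, choose 5; 5->5 ok
  pos 3: x in {1,3,5}, choose 5; 5->5 ok
  pos 4: x in {1,3,5}, choose 3; 5->3 ok
  pos 5: y in {0,2,4}, choose 4; 3->4 ok
  pos 6: y in {0,2,4}, choose 2; 4->2 ok
  pos 7: y in {0,2,4}, choose 0; 2->0 ok
  pos 8: y in {0,2,4}, choose 0; 0->0 ok
  pos 9: x in {1,3,5}, choose 5; 0->5 ok
  pos 10: x in {1,3,5}, choose 5; 5->5 ok
  pos 11: x in {1,3,5}, choose 5; 5->5 ok
  pos 12: x in {1,3,5}, choose 3; 5->3 ok
  pos 13: y in {0,2,4}, choose 4; 3->4 ok
  pos 14: y in {0,2,4}, choose 4; 4->4 ok
  pos 15: y in {0,2,4}, choose 4; 4->4 ok

0,5,5,5,3,4,2,0,0,5,5,5,3,4,4,4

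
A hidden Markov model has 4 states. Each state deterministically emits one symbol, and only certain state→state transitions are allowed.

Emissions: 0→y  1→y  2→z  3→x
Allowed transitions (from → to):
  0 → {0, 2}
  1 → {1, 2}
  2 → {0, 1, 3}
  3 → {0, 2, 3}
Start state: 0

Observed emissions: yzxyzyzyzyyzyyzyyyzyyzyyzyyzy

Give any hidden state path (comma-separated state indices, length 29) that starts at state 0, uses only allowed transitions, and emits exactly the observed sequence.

0,2,3,0,2,1,2,1,2,0,0,2,0,0,2,0,0,0,2,1,1,2,0,0,2,1,1,2,0

  [0] y  {0,1}  => 0  start
  [1] z  {2}  => 2  0->2 ok
  [2] x  {3}  => 3  2->3 ok
  [3] y  {0,1}  => 0  3->0 ok
  [4] z  {2}  => 2  0->2 ok
  [5] y  {0,1}  => 1  2->1 ok
  [6] z  {2}  => 2  1->2 ok
  [7] y  {0,1}  => 1  2->1 ok
  [8] z  {2}  => 2  1->2 ok
  [9] y  {0,1}  => 0  2->0 ok
  [10] y  {0,1}  => 0  0->0 ok
  [11] z  {2}  => 2  0->2 ok
  [12] y  {0,1}  => 0  2->0 ok
  [13] y  {0,1}  => 0  0->0 ok
  [14] z  {2}  => 2  0->2 ok
  [15] y  {0,1}  => 0  2->0 ok
  [16] y  {0,1}  => 0  0->0 ok
  [17] y  {0,1}  => 0  0->0 ok
  [18] z  {2}  => 2  0->2 ok
  [19] y  {0,1}  => 1  2->1 ok
  [20] y  {0,1}  => 1  1->1 ok
  [21] z  {2}  => 2  1->2 ok
  [22] y  {0,1}  => 0  2->0 ok
  [23] y  {0,1}  => 0  0->0 ok
  [24] z  {2}  => 2  0->2 ok
  [25] y  {0,1}  => 1  2->1 ok
  [26] y  {0,1}  => 1  1->1 ok
  [27] z  {2}  => 2  1->2 ok
  [28] y  {0,1}  => 0  2->0 ok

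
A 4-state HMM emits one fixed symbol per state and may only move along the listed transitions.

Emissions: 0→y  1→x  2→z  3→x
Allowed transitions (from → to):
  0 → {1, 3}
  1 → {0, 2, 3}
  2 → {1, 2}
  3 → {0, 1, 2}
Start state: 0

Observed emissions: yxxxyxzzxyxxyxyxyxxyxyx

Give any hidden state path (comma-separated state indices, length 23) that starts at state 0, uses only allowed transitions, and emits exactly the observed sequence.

  pos 0: y in {0}, choose 0; start
  pos 1: x in {1,3}, choose 1; 0->1 ok
  pos 2: x in {1,3}, choose 3; 1->3 ok
  pos 3: x in {1,3}, choose 1; 3->1 ok
  pos 4: y in {0}, choose 0; 1->0 ok
  pos 5: x in {1,3}, choose 3; 0->3 ok
  pos 6: z in {2}, choose 2; 3->2 ok
  pos 7: z in {2}, choose 2; 2->2 ok
  pos 8: x in {1,3}, choose 1; 2->1 ok
  pos 9: y in {0}, choose 0; 1->0 ok
  pos 10: x in {1,3}, choose 1; 0->1 ok
  pos 11: x in {1,3}, choose 3; 1->3 ok
  pos 12: y in {0}, choose 0; 3->0 ok
  pos 13: x in {1,3}, choose 1; 0->1 ok
  pos 14: y in {0}, choose 0; 1->0 ok
  pos 15: x in {1,3}, choose 1; 0->1 ok
  pos 16: y in {0}, choose 0; 1->0 ok
  pos 17: x in {1,3}, choose 1; 0->1 ok
  pos 18: x in {1,3}, choose 3; 1->3 ok
  pos 19: y in {0}, choose 0; 3->0 ok
  pos 20: x in {1,3}, choose 1; 0->1 ok
  pos 21: y in {0}, choose 0; 1->0 ok
  pos 22: x in {1,3}, choose 1; 0->1 ok

0,1,3,1,0,3,2,2,1,0,1,3,0,1,0,1,0,1,3,0,1,0,1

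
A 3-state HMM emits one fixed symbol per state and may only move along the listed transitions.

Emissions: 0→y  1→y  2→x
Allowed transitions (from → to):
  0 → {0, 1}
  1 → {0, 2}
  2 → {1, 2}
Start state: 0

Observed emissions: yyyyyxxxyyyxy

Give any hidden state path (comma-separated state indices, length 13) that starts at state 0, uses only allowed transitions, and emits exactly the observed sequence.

0,0,0,0,1,2,2,2,1,0,1,2,1

  pos 0: y in {0,1}, choose 0; start
  pos 1: y in {0,1}, choose 0; 0->0 ok
  pos 2: y in {0,1}, choose 0; 0->0 ok
  pos 3: y in {0,1}, choose 0; 0->0 ok
  pos 4: y in {0,1}, choose 1; 0->1 ok
  pos 5: x in {2}, choose 2; 1->2 ok
  pos 6: x in {2}, choose 2; 2->2 ok
  pos 7: x in {2}, choose 2; 2->2 ok
  pos 8: y in {0,1}, choose 1; 2->1 ok
  pos 9: y in {0,1}, choose 0; 1->0 ok
  pos 10: y in {0,1}, choose 1; 0->1 ok
  pos 11: x in {2}, choose 2; 1->2 ok
  pos 12: y in {0,1}, choose 1; 2->1 ok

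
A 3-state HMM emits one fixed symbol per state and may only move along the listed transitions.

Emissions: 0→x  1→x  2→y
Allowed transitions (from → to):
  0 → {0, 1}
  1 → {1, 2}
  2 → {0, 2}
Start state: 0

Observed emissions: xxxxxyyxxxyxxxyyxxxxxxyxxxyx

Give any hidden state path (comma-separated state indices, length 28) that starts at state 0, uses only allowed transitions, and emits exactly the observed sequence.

0,0,1,1,1,2,2,0,1,1,2,0,0,1,2,2,0,0,1,1,1,1,2,0,0,1,2,0

  0: obs=x cand={0,1} pick 0 [start]
  1: obs=x cand={0,1} pick 0 [0->0 ok]
  2: obs=x cand={0,1} pick 1 [0->1 ok]
  3: obs=x cand={0,1} pick 1 [1->1 ok]
  4: obs=x cand={0,1} pick 1 [1->1 ok]
  5: obs=y cand={2} pick 2 [1->2 ok]
  6: obs=y cand={2} pick 2 [2->2 ok]
  7: obs=x cand={0,1} pick 0 [2->0 ok]
  8: obs=x cand={0,1} pick 1 [0->1 ok]
  9: obs=x cand={0,1} pick 1 [1->1 ok]
  10: obs=y cand={2} pick 2 [1->2 ok]
  11: obs=x cand={0,1} pick 0 [2->0 ok]
  12: obs=x cand={0,1} pick 0 [0->0 ok]
  13: obs=x cand={0,1} pick 1 [0->1 ok]
  14: obs=y cand={2} pick 2 [1->2 ok]
  15: obs=y cand={2} pick 2 [2->2 ok]
  16: obs=x cand={0,1} pick 0 [2->0 ok]
  17: obs=x cand={0,1} pick 0 [0->0 ok]
  18: obs=x cand={0,1} pick 1 [0->1 ok]
  19: obs=x cand={0,1} pick 1 [1->1 ok]
  20: obs=x cand={0,1} pick 1 [1->1 ok]
  21: obs=x cand={0,1} pick 1 [1->1 ok]
  22: obs=y cand={2} pick 2 [1->2 ok]
  23: obs=x cand={0,1} pick 0 [2->0 ok]
  24: obs=x cand={0,1} pick 0 [0->0 ok]
  25: obs=x cand={0,1} pick 1 [0->1 ok]
  26: obs=y cand={2} pick 2 [1->2 ok]
  27: obs=x cand={0,1} pick 0 [2->0 ok]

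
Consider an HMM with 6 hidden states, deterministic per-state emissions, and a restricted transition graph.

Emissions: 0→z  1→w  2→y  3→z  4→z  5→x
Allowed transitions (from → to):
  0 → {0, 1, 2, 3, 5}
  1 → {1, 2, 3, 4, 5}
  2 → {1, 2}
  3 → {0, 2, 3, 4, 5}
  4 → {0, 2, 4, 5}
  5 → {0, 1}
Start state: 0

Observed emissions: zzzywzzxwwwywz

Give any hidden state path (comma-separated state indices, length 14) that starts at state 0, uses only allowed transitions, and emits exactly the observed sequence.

0,3,4,2,1,4,4,5,1,1,1,2,1,3

  [0] z  {0,3,4}  => 0  start
  [1] z  {0,3,4}  => 3  0->3 ok
  [2] z  {0,3,4}  => 4  3->4 ok
  [3] y  {2}  => 2  4->2 ok
  [4] w  {1}  => 1  2->1 ok
  [5] z  {0,3,4}  => 4  1->4 ok
  [6] z  {0,3,4}  => 4  4->4 ok
  [7] x  {5}  => 5  4->5 ok
  [8] w  {1}  => 1  5->1 ok
  [9] w  {1}  => 1  1->1 ok
  [10] w  {1}  => 1  1->1 ok
  [11] y  {2}  => 2  1->2 ok
  [12] w  {1}  => 1  2->1 ok
  [13] z  {0,3,4}  => 3  1->3 ok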